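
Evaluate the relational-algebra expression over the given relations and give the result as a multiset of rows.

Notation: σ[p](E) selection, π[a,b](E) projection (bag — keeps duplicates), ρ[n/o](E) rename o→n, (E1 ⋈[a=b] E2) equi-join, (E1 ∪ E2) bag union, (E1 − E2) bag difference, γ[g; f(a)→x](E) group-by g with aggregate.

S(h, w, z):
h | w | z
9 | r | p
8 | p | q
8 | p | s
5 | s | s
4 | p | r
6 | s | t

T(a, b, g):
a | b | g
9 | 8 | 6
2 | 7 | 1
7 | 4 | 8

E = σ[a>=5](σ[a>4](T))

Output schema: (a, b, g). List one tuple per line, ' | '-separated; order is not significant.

Subexpression sizes:
  T → 3
  σ[a>4](T) → 2
  σ[a>=5](σ[a>4](T)) → 2

== RESULT ==
a | b | g
7 | 4 | 8
9 | 8 | 6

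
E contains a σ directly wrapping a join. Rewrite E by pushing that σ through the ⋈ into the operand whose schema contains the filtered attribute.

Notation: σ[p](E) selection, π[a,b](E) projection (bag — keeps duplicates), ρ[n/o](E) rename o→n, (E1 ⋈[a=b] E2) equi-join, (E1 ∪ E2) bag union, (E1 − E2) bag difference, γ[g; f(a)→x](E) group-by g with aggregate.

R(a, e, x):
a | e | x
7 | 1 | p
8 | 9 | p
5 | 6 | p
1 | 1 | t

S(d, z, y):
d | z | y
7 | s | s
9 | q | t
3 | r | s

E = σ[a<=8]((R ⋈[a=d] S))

σ filters on a, owned by the left side.
E' = (σ[a<=8](R) ⋈[a=d] S)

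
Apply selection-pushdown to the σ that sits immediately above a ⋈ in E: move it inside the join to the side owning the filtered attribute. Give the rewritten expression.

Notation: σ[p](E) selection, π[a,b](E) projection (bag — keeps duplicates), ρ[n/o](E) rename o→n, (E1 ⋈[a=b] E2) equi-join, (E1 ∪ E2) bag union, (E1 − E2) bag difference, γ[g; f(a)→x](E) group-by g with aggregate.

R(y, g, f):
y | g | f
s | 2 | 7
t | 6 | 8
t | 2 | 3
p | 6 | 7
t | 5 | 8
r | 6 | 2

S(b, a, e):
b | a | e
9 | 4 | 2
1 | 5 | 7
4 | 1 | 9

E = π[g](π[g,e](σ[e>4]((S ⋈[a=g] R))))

σ filters on e, owned by the left side.
E' = π[g](π[g,e]((σ[e>4](S) ⋈[a=g] R)))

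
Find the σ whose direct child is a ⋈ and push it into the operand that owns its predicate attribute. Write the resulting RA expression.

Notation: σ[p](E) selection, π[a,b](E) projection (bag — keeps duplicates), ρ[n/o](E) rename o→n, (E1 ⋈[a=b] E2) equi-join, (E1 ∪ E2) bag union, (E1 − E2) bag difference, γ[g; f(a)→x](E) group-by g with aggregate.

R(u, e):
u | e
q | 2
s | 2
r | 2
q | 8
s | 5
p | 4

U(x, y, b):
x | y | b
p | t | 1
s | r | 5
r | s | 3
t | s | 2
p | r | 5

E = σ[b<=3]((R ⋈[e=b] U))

σ filters on b, owned by the right side.
E' = (R ⋈[e=b] σ[b<=3](U))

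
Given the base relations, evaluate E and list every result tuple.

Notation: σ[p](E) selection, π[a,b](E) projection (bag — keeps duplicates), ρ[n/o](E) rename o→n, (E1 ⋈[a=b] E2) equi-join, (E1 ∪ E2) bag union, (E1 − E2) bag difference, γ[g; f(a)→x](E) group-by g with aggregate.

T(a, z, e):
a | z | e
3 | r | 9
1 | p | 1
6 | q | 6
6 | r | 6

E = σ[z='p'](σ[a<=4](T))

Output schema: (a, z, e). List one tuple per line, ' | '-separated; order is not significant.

Row counts bottom-up:
  T → 4
  σ[a<=4](T) → 2
  σ[z='p'](σ[a<=4](T)) → 1

== RESULT ==
a | z | e
1 | p | 1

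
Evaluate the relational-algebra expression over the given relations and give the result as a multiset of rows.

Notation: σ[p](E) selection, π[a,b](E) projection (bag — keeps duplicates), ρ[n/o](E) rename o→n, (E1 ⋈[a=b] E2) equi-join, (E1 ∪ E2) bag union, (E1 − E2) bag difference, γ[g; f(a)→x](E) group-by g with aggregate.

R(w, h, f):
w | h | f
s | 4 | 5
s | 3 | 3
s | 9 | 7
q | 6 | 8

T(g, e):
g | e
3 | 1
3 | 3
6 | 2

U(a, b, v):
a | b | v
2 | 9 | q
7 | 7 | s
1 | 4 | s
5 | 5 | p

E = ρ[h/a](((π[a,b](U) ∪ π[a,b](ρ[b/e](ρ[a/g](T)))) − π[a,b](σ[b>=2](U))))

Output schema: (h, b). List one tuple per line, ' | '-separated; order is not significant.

Subexpression sizes:
  U → 4
  π[a,b](U) → 4
  T → 3
  ρ[a/g](T) → 3
  ρ[b/e](ρ[a/g](T)) → 3
  π[a,b](ρ[b/e](ρ[a/g](T))) → 3
  (π[a,b](U) ∪ π[a,b](ρ[b/e](ρ[a/g](T)))) → 7
  U → 4
  σ[b>=2](U) → 4
  π[a,b](σ[b>=2](U)) → 4
  ((π[a,b](U) ∪ π[a,b](ρ[b/e](ρ[a/g](T)))) − π[a,b](σ[b>=2](U))) → 3
  ρ[h/a](((π[a,b](U) ∪ π[a,b](ρ[b/e](ρ[a/g](T)))) − π[a,b](σ[b>=2](U)))) → 3

== RESULT ==
h | b
3 | 1
3 | 3
6 | 2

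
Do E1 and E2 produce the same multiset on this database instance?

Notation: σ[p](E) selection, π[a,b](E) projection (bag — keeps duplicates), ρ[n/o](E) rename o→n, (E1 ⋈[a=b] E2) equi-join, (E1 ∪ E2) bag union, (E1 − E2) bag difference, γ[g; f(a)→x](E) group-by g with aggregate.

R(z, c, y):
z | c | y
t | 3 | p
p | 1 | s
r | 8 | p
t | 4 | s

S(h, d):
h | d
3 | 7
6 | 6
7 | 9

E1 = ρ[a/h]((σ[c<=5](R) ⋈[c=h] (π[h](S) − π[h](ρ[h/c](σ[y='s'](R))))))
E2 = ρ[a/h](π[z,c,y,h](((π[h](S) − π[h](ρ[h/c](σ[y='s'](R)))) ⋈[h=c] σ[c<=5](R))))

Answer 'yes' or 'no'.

E1 per-node cardinality:
  R → 4
  σ[c<=5](R) → 3
  S → 3
  π[h](S) → 3
  R → 4
  σ[y='s'](R) → 2
  ρ[h/c](σ[y='s'](R)) → 2
  π[h](ρ[h/c](σ[y='s'](R))) → 2
  (π[h](S) − π[h](ρ[h/c](σ[y='s'](R)))) → 3
  (σ[c<=5](R) ⋈[c=h] (π[h](S) − π[h](ρ[h/c](σ[y='s'](R))))) → 1
  ρ[a/h]((σ[c<=5](R) ⋈[c=h] (π[h](S) − π[h](ρ[h/c](σ[y='s'](R)))))) → 1
E2 per-node cardinality:
  S → 3
  π[h](S) → 3
  R → 4
  σ[y='s'](R) → 2
  ρ[h/c](σ[y='s'](R)) → 2
  π[h](ρ[h/c](σ[y='s'](R))) → 2
  (π[h](S) − π[h](ρ[h/c](σ[y='s'](R)))) → 3
  R → 4
  σ[c<=5](R) → 3
  ((π[h](S) − π[h](ρ[h/c](σ[y='s'](R)))) ⋈[h=c] σ[c<=5](R)) → 1
  π[z,c,y,h](((π[h](S) − π[h](ρ[h/c](σ[y='s'](R)))) ⋈[h=c] σ[c<=5](R))) → 1
  ρ[a/h](π[z,c,y,h](((π[h](S) − π[h](ρ[h/c](σ[y='s'](R)))) ⋈[h=c] σ[c<=5](R)))) → 1

E1 and E2 produce the same multiset:
z | c | y | a
t | 3 | p | 3

yes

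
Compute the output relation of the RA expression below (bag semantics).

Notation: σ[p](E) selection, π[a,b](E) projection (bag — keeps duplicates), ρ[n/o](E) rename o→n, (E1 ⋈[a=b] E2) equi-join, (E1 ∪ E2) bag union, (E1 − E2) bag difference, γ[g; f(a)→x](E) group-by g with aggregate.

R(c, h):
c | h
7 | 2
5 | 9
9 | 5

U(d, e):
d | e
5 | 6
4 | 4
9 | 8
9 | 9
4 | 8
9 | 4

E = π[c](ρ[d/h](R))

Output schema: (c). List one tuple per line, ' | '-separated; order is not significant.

Row counts bottom-up:
  R → 3
  ρ[d/h](R) → 3
  π[c](ρ[d/h](R)) → 3

== RESULT ==
c
5
7
9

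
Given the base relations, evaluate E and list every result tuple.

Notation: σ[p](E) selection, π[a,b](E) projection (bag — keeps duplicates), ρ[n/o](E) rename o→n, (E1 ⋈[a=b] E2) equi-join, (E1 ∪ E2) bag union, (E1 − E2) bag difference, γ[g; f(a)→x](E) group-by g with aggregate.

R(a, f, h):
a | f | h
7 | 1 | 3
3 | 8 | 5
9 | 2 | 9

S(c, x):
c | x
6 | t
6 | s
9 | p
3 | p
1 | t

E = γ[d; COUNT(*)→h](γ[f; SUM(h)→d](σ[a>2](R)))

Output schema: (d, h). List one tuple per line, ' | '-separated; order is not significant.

Subexpression sizes:
  R → 3
  σ[a>2](R) → 3
  γ[f; SUM(h)→d](σ[a>2](R)) → 3
  γ[d; COUNT(*)→h](γ[f; SUM(h)→d](σ[a>2](R))) → 3

== RESULT ==
d | h
3 | 1
5 | 1
9 | 1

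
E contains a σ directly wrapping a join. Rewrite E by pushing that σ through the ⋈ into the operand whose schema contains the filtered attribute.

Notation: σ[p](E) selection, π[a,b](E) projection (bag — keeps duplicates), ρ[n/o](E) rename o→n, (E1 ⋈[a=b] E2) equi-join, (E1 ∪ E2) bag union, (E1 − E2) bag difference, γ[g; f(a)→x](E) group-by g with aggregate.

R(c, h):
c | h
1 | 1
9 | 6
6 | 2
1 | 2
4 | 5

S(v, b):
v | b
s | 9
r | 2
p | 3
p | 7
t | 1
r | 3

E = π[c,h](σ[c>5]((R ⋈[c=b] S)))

σ filters on c, owned by the left side.
E' = π[c,h]((σ[c>5](R) ⋈[c=b] S))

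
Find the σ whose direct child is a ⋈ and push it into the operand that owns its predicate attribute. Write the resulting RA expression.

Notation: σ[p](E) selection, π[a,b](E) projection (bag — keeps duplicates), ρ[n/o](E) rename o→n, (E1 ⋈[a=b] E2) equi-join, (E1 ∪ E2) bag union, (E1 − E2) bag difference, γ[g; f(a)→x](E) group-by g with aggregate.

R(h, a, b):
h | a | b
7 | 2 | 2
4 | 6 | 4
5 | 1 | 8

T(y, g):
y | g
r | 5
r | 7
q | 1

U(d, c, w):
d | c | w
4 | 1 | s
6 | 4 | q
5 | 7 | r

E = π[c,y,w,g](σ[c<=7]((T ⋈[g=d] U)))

σ filters on c, owned by the right side.
E' = π[c,y,w,g]((T ⋈[g=d] σ[c<=7](U)))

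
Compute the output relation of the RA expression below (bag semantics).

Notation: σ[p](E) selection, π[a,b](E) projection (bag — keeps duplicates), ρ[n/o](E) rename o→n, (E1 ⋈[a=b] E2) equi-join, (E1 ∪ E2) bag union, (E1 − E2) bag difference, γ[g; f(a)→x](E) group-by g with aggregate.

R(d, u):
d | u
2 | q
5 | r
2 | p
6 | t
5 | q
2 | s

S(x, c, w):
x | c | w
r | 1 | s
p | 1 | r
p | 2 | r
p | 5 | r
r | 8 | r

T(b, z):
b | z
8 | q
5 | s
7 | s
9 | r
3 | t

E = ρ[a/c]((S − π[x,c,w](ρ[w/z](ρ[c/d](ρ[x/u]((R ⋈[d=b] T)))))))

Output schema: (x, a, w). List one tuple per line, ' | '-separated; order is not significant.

Per-node cardinality:
  S → 5
  R → 6
  T → 5
  (R ⋈[d=b] T) → 2
  ρ[x/u]((R ⋈[d=b] T)) → 2
  ρ[c/d](ρ[x/u]((R ⋈[d=b] T))) → 2
  ρ[w/z](ρ[c/d](ρ[x/u]((R ⋈[d=b] T)))) → 2
  π[x,c,w](ρ[w/z](ρ[c/d](ρ[x/u]((R ⋈[d=b] T))))) → 2
  (S − π[x,c,w](ρ[w/z](ρ[c/d](ρ[x/u]((R ⋈[d=b] T)))))) → 5
  ρ[a/c]((S − π[x,c,w](ρ[w/z](ρ[c/d](ρ[x/u]((R ⋈[d=b] T))))))) → 5

== RESULT ==
x | a | w
p | 1 | r
p | 2 | r
p | 5 | r
r | 1 | s
r | 8 | r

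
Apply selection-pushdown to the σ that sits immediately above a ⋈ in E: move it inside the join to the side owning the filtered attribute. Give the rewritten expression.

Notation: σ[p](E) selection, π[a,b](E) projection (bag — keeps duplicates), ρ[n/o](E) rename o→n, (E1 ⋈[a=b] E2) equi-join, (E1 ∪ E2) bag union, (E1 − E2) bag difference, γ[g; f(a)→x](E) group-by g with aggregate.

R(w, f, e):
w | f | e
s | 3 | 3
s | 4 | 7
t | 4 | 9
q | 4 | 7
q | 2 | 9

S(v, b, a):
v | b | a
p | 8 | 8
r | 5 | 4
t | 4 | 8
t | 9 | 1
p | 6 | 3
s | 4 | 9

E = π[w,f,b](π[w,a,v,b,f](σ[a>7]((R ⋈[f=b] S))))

σ filters on a, owned by the right side.
E' = π[w,f,b](π[w,a,v,b,f]((R ⋈[f=b] σ[a>7](S))))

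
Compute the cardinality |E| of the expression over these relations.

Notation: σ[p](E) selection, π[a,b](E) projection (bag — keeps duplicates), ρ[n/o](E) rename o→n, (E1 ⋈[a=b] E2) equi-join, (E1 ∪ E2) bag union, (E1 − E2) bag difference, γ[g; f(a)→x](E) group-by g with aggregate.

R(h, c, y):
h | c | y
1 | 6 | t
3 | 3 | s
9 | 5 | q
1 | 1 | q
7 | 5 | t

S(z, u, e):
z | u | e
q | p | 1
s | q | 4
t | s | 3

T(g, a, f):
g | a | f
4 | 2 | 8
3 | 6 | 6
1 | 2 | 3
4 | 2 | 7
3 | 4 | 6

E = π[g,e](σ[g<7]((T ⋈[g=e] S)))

Row counts bottom-up:
  T → 5
  S → 3
  (T ⋈[g=e] S) → 5
  σ[g<7]((T ⋈[g=e] S)) → 5
  π[g,e](σ[g<7]((T ⋈[g=e] S))) → 5

|E| = 5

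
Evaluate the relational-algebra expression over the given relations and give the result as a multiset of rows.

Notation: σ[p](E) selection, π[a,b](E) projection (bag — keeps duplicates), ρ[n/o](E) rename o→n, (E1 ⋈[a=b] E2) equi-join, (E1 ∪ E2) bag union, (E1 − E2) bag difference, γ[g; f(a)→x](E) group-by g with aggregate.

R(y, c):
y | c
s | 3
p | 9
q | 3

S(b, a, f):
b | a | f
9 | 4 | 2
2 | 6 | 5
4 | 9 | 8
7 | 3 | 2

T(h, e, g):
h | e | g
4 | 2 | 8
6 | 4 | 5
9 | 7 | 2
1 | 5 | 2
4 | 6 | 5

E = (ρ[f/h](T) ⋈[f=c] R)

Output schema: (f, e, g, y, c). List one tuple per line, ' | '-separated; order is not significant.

Row counts bottom-up:
  T → 5
  ρ[f/h](T) → 5
  R → 3
  (ρ[f/h](T) ⋈[f=c] R) → 1

== RESULT ==
f | e | g | y | c
9 | 7 | 2 | p | 9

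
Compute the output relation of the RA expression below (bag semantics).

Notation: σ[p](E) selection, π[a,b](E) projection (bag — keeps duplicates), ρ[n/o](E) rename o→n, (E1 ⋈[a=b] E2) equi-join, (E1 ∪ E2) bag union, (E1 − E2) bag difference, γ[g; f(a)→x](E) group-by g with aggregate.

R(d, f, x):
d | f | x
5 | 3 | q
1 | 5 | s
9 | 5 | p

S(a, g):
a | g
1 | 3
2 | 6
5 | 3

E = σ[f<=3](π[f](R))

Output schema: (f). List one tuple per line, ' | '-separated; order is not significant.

Row counts bottom-up:
  R → 3
  π[f](R) → 3
  σ[f<=3](π[f](R)) → 1

== RESULT ==
f
3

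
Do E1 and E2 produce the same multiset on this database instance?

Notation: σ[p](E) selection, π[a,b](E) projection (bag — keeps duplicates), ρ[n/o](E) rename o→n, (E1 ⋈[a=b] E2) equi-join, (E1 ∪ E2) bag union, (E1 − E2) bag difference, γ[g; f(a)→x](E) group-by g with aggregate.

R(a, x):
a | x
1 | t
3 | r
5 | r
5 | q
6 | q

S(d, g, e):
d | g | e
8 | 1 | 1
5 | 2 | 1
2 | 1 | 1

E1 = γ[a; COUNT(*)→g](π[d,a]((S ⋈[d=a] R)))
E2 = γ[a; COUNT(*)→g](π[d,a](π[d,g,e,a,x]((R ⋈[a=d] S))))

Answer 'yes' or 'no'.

E1 subexpression sizes:
  S → 3
  R → 5
  (S ⋈[d=a] R) → 2
  π[d,a]((S ⋈[d=a] R)) → 2
  γ[a; COUNT(*)→g](π[d,a]((S ⋈[d=a] R))) → 1
E2 subexpression sizes:
  R → 5
  S → 3
  (R ⋈[a=d] S) → 2
  π[d,g,e,a,x]((R ⋈[a=d] S)) → 2
  π[d,a](π[d,g,e,a,x]((R ⋈[a=d] S))) → 2
  γ[a; COUNT(*)→g](π[d,a](π[d,g,e,a,x]((R ⋈[a=d] S)))) → 1

E1 and E2 produce the same multiset:
a | g
5 | 2

yes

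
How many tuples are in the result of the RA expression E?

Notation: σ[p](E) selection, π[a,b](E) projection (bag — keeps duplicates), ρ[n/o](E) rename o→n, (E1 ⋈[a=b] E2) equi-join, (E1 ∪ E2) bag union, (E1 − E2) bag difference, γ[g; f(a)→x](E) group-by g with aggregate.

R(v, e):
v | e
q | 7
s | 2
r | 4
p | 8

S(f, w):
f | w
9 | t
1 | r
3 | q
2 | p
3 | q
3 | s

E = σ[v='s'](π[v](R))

Per-node cardinality:
  R → 4
  π[v](R) → 4
  σ[v='s'](π[v](R)) → 1

|E| = 1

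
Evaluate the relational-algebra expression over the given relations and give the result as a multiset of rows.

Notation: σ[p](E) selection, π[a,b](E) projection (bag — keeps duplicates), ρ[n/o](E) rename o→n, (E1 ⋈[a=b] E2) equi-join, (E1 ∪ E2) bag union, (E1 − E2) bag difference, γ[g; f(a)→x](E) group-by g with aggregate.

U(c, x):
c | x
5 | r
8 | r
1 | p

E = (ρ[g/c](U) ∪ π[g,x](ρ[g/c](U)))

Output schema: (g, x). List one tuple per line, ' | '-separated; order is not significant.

Row counts bottom-up:
  U → 3
  ρ[g/c](U) → 3
  U → 3
  ρ[g/c](U) → 3
  π[g,x](ρ[g/c](U)) → 3
  (ρ[g/c](U) ∪ π[g,x](ρ[g/c](U))) → 6

== RESULT ==
g | x
1 | p
1 | p
5 | r
5 | r
8 | r
8 | r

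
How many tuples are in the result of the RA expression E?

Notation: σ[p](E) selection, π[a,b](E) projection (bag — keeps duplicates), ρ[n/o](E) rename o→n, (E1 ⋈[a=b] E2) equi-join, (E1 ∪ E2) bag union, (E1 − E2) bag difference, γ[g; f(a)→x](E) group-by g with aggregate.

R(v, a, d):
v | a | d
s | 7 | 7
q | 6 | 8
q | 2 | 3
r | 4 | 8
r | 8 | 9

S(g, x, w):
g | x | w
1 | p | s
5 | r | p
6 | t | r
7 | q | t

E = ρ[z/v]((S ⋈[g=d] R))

Subexpression sizes:
  S → 4
  R → 5
  (S ⋈[g=d] R) → 1
  ρ[z/v]((S ⋈[g=d] R)) → 1

|E| = 1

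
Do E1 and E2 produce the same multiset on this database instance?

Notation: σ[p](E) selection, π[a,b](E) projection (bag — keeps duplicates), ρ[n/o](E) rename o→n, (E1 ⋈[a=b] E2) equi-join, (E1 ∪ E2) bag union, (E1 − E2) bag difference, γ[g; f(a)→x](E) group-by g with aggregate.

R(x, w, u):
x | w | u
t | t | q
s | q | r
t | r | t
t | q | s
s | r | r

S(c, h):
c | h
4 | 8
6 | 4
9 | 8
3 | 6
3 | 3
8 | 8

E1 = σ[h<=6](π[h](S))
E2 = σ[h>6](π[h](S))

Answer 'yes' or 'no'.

E1 stepwise |·|:
  S → 6
  π[h](S) → 6
  σ[h<=6](π[h](S)) → 3
E2 stepwise |·|:
  S → 6
  π[h](S) → 6
  σ[h>6](π[h](S)) → 3

E1 result:
h
3
4
6
E2 result:
h
8
8
8
Witness: (6,) appears 1× in E1 but 0× in E2.

no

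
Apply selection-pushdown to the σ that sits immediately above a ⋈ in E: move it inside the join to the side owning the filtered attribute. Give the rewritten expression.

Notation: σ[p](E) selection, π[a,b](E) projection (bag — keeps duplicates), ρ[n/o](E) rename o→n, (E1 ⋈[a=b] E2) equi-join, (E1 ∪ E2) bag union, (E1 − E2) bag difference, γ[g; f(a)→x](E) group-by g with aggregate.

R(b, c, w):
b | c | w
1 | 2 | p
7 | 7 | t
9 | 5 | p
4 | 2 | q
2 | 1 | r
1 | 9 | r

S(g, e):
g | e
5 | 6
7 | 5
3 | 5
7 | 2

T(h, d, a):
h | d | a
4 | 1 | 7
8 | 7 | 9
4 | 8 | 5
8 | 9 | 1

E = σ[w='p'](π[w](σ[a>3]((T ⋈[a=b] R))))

σ filters on a, owned by the left side.
E' = σ[w='p'](π[w]((σ[a>3](T) ⋈[a=b] R)))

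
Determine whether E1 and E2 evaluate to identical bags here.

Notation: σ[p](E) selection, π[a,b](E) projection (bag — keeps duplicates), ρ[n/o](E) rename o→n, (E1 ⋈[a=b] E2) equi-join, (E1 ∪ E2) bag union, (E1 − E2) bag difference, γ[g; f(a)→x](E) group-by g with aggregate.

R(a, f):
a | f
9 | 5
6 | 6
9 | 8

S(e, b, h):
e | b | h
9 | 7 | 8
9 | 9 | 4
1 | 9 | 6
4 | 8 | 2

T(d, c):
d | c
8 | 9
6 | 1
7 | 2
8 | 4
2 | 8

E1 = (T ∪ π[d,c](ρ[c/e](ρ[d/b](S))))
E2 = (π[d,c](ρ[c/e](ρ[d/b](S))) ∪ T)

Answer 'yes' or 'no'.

E1 per-node cardinality:
  T → 5
  S → 4
  ρ[d/b](S) → 4
  ρ[c/e](ρ[d/b](S)) → 4
  π[d,c](ρ[c/e](ρ[d/b](S))) → 4
  (T ∪ π[d,c](ρ[c/e](ρ[d/b](S)))) → 9
E2 per-node cardinality:
  S → 4
  ρ[d/b](S) → 4
  ρ[c/e](ρ[d/b](S)) → 4
  π[d,c](ρ[c/e](ρ[d/b](S))) → 4
  T → 5
  (π[d,c](ρ[c/e](ρ[d/b](S))) ∪ T) → 9

E1 and E2 produce the same multiset:
d | c
2 | 8
6 | 1
7 | 2
7 | 9
8 | 4
8 | 4
8 | 9
9 | 1
9 | 9

yes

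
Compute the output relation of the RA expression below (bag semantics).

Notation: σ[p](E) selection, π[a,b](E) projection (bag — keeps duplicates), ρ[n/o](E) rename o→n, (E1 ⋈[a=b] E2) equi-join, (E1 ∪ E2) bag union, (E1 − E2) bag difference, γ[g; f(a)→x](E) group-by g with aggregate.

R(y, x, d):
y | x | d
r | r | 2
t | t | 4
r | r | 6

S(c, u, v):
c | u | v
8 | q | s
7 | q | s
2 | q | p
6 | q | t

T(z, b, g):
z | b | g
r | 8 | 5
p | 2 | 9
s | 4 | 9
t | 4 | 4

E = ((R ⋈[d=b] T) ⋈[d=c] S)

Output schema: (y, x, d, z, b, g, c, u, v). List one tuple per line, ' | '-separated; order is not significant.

Stepwise |·|:
  R → 3
  T → 4
  (R ⋈[d=b] T) → 3
  S → 4
  ((R ⋈[d=b] T) ⋈[d=c] S) → 1

== RESULT ==
y | x | d | z | b | g | c | u | v
r | r | 2 | p | 2 | 9 | 2 | q | p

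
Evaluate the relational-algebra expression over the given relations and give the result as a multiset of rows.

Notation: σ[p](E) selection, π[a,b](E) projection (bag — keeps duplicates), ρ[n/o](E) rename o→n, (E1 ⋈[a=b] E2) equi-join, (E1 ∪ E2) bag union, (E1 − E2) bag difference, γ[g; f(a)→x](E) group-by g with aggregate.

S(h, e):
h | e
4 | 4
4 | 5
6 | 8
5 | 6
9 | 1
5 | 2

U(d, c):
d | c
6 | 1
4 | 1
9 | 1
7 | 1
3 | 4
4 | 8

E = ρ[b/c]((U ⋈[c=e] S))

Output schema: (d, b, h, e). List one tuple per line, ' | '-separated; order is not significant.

Per-node cardinality:
  U → 6
  S → 6
  (U ⋈[c=e] S) → 6
  ρ[b/c]((U ⋈[c=e] S)) → 6

== RESULT ==
d | b | h | e
3 | 4 | 4 | 4
4 | 1 | 9 | 1
4 | 8 | 6 | 8
6 | 1 | 9 | 1
7 | 1 | 9 | 1
9 | 1 | 9 | 1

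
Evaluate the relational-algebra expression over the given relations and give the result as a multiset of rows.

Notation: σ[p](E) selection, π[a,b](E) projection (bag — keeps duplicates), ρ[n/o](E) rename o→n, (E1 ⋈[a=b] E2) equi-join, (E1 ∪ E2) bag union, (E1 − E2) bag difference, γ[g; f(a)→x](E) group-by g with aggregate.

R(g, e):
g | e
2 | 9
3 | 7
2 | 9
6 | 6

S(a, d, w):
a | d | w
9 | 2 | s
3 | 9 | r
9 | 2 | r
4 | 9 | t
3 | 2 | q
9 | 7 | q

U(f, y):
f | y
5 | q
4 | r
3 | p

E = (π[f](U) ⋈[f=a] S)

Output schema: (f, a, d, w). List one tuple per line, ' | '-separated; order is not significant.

Row counts bottom-up:
  U → 3
  π[f](U) → 3
  S → 6
  (π[f](U) ⋈[f=a] S) → 3

== RESULT ==
f | a | d | w
3 | 3 | 2 | q
3 | 3 | 9 | r
4 | 4 | 9 | t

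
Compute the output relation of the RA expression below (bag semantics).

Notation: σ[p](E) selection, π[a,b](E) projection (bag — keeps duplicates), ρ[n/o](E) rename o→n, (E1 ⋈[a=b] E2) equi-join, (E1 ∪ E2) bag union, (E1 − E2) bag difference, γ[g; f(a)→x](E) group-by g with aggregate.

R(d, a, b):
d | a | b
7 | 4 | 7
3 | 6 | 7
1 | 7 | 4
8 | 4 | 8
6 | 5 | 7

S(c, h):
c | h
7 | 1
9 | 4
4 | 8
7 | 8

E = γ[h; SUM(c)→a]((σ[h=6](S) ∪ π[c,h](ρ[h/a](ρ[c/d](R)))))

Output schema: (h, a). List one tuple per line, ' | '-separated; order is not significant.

Stepwise |·|:
  S → 4
  σ[h=6](S) → 0
  R → 5
  ρ[c/d](R) → 5
  ρ[h/a](ρ[c/d](R)) → 5
  π[c,h](ρ[h/a](ρ[c/d](R))) → 5
  (σ[h=6](S) ∪ π[c,h](ρ[h/a](ρ[c/d](R)))) → 5
  γ[h; SUM(c)→a]((σ[h=6](S) ∪ π[c,h](ρ[h/a](ρ[c/d](R))))) → 4

== RESULT ==
h | a
4 | 15
5 | 6
6 | 3
7 | 1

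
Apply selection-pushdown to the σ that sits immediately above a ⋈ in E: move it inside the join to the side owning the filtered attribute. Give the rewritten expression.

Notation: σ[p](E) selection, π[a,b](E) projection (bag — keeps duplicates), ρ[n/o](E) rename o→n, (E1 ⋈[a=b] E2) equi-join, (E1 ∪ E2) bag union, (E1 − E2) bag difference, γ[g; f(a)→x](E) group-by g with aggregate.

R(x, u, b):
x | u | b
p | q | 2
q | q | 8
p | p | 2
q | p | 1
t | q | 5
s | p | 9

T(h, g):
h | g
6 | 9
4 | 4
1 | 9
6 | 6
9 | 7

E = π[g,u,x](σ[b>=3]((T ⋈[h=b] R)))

σ filters on b, owned by the right side.
E' = π[g,u,x]((T ⋈[h=b] σ[b>=3](R)))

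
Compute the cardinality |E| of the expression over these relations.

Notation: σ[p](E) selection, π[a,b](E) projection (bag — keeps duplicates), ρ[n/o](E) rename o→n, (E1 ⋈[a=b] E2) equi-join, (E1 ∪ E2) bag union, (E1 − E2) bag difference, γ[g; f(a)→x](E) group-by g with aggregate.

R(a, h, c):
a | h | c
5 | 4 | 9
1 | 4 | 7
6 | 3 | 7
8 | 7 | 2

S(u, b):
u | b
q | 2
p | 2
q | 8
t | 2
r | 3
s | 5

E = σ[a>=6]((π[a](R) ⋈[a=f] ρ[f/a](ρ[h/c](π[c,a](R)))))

Subexpression sizes:
  R → 4
  π[a](R) → 4
  R → 4
  π[c,a](R) → 4
  ρ[h/c](π[c,a](R)) → 4
  ρ[f/a](ρ[h/c](π[c,a](R))) → 4
  (π[a](R) ⋈[a=f] ρ[f/a](ρ[h/c](π[c,a](R)))) → 4
  σ[a>=6]((π[a](R) ⋈[a=f] ρ[f/a](ρ[h/c](π[c,a](R))))) → 2

|E| = 2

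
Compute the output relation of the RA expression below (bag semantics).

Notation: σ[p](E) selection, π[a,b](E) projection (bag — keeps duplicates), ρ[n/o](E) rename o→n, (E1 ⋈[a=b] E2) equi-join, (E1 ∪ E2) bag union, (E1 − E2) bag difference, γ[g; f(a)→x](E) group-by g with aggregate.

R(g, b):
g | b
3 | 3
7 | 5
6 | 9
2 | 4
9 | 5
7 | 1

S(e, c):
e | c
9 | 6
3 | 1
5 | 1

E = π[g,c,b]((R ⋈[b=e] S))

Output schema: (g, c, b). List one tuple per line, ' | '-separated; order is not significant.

Per-node cardinality:
  R → 6
  S → 3
  (R ⋈[b=e] S) → 4
  π[g,c,b]((R ⋈[b=e] S)) → 4

== RESULT ==
g | c | b
3 | 1 | 3
6 | 6 | 9
7 | 1 | 5
9 | 1 | 5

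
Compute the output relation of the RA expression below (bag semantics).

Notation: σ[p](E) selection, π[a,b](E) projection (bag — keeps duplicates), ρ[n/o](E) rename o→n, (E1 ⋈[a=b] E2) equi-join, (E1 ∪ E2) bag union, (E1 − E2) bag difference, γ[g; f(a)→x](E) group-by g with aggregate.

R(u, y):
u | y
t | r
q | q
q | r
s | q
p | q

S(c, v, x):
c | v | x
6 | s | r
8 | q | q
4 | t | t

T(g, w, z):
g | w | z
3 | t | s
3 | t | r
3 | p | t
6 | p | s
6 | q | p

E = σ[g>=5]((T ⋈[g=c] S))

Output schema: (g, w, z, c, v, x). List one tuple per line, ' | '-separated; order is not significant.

Stepwise |·|:
  T → 5
  S → 3
  (T ⋈[g=c] S) → 2
  σ[g>=5]((T ⋈[g=c] S)) → 2

== RESULT ==
g | w | z | c | v | x
6 | p | s | 6 | s | r
6 | q | p | 6 | s | r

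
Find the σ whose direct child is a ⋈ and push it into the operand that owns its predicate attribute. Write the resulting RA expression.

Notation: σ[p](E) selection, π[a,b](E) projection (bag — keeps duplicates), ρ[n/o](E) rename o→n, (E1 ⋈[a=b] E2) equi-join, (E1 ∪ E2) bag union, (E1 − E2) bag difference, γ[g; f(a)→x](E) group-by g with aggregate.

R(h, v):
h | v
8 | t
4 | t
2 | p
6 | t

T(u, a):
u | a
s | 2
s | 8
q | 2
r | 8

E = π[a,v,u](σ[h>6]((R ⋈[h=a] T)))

σ filters on h, owned by the left side.
E' = π[a,v,u]((σ[h>6](R) ⋈[h=a] T))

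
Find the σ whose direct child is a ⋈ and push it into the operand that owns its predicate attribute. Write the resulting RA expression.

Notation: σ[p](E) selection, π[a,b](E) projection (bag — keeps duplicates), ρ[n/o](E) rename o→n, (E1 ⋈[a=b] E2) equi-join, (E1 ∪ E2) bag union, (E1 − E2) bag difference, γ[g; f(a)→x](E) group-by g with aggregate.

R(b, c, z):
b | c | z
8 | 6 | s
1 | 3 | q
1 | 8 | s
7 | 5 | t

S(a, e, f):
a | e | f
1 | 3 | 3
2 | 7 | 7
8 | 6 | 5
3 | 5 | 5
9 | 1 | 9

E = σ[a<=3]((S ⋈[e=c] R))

σ filters on a, owned by the left side.
E' = (σ[a<=3](S) ⋈[e=c] R)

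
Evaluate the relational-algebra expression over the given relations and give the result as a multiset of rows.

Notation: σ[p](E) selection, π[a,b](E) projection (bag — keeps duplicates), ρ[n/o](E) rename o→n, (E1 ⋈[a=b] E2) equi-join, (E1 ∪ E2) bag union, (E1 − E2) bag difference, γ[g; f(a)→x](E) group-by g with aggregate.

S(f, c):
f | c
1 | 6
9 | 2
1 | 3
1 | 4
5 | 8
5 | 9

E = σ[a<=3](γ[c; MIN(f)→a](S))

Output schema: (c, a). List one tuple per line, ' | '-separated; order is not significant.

Stepwise |·|:
  S → 6
  γ[c; MIN(f)→a](S) → 6
  σ[a<=3](γ[c; MIN(f)→a](S)) → 3

== RESULT ==
c | a
3 | 1
4 | 1
6 | 1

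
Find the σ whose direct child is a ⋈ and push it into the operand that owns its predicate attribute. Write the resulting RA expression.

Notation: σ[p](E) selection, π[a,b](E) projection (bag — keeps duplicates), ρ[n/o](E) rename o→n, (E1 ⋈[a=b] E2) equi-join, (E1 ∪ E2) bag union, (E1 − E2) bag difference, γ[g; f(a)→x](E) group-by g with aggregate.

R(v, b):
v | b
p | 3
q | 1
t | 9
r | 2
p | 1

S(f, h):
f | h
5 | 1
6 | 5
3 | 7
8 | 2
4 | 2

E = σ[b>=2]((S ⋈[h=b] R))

σ filters on b, owned by the right side.
E' = (S ⋈[h=b] σ[b>=2](R))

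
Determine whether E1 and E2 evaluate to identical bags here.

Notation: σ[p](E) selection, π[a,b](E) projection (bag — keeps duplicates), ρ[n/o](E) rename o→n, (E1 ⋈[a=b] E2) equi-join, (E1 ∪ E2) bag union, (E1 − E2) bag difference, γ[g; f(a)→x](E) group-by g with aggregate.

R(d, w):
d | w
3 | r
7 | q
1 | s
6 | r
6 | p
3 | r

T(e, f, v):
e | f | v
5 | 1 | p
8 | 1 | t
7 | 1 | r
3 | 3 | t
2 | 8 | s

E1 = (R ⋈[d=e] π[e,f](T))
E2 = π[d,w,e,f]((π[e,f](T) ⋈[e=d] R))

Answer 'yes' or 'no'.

E1 per-node cardinality:
  R → 6
  T → 5
  π[e,f](T) → 5
  (R ⋈[d=e] π[e,f](T)) → 3
E2 per-node cardinality:
  T → 5
  π[e,f](T) → 5
  R → 6
  (π[e,f](T) ⋈[e=d] R) → 3
  π[d,w,e,f]((π[e,f](T) ⋈[e=d] R)) → 3

E1 and E2 produce the same multiset:
d | w | e | f
3 | r | 3 | 3
3 | r | 3 | 3
7 | q | 7 | 1

yes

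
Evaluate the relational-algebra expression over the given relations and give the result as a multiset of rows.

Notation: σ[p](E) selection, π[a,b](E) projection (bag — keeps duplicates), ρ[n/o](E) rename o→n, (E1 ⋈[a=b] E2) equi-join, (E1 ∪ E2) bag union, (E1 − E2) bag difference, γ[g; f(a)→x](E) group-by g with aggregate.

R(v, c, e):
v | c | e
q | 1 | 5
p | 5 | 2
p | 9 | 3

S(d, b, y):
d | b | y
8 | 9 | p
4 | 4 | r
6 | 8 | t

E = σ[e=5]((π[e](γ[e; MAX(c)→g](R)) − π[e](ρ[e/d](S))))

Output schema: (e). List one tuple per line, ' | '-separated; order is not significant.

Stepwise |·|:
  R → 3
  γ[e; MAX(c)→g](R) → 3
  π[e](γ[e; MAX(c)→g](R)) → 3
  S → 3
  ρ[e/d](S) → 3
  π[e](ρ[e/d](S)) → 3
  (π[e](γ[e; MAX(c)→g](R)) − π[e](ρ[e/d](S))) → 3
  σ[e=5]((π[e](γ[e; MAX(c)→g](R)) − π[e](ρ[e/d](S)))) → 1

== RESULT ==
e
5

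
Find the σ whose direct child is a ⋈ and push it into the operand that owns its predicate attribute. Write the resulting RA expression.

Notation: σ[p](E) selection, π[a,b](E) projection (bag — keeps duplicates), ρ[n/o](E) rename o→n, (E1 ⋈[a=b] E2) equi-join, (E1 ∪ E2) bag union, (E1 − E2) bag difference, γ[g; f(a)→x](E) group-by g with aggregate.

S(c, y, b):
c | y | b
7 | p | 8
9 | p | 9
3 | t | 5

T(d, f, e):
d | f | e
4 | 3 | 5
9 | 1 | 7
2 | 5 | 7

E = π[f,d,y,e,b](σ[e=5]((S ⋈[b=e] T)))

σ filters on e, owned by the right side.
E' = π[f,d,y,e,b]((S ⋈[b=e] σ[e=5](T)))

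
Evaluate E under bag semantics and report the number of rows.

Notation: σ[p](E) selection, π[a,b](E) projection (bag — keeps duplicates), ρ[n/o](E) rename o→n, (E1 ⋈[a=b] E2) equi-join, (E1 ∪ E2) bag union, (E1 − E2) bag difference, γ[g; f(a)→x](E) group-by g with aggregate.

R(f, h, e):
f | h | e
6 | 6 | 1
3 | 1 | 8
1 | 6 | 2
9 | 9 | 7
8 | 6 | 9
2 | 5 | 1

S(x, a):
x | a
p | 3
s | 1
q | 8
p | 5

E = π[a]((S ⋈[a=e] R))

Per-node cardinality:
  S → 4
  R → 6
  (S ⋈[a=e] R) → 3
  π[a]((S ⋈[a=e] R)) → 3

|E| = 3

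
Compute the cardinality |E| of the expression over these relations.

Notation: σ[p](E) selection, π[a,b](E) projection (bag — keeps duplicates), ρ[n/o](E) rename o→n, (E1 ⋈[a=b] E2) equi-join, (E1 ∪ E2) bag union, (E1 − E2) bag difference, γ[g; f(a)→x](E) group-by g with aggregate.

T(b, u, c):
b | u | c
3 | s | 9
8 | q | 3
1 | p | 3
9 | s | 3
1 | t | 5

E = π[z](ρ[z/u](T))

Stepwise |·|:
  T → 5
  ρ[z/u](T) → 5
  π[z](ρ[z/u](T)) → 5

|E| = 5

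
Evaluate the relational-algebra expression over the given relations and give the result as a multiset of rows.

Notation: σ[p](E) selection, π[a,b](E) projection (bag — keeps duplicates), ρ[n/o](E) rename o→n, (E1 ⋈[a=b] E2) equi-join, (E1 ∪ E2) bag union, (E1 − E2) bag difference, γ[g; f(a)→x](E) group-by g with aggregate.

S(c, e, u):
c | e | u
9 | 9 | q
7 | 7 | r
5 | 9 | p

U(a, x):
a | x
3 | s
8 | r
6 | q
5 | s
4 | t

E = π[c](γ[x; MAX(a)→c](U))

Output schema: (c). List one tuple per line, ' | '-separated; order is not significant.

Per-node cardinality:
  U → 5
  γ[x; MAX(a)→c](U) → 4
  π[c](γ[x; MAX(a)→c](U)) → 4

== RESULT ==
c
4
5
6
8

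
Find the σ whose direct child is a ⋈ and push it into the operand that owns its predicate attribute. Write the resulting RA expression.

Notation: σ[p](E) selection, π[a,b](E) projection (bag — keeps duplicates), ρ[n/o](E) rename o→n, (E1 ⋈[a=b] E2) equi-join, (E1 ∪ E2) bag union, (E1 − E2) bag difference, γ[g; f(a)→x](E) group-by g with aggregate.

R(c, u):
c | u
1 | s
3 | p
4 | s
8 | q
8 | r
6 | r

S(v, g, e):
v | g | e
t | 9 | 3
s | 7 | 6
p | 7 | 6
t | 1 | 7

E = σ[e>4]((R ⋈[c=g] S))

σ filters on e, owned by the right side.
E' = (R ⋈[c=g] σ[e>4](S))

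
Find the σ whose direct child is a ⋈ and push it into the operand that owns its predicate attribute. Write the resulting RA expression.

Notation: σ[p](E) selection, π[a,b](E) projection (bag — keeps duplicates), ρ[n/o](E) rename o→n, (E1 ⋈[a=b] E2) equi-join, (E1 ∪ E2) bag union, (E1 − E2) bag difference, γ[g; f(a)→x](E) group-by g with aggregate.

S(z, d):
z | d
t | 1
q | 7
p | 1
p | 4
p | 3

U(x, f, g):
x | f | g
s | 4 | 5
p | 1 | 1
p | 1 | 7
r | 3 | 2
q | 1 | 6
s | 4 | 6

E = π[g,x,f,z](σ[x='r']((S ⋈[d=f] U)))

σ filters on x, owned by the right side.
E' = π[g,x,f,z]((S ⋈[d=f] σ[x='r'](U)))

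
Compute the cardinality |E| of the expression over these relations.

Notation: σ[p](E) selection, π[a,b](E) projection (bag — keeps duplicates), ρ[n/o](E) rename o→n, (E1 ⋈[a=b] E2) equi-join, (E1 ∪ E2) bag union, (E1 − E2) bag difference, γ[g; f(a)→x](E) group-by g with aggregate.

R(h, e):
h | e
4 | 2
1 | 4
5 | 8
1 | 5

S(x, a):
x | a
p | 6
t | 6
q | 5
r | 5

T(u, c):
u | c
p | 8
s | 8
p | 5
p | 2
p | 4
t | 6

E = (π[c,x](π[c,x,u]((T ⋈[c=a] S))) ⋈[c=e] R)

Stepwise |·|:
  T → 6
  S → 4
  (T ⋈[c=a] S) → 4
  π[c,x,u]((T ⋈[c=a] S)) → 4
  π[c,x](π[c,x,u]((T ⋈[c=a] S))) → 4
  R → 4
  (π[c,x](π[c,x,u]((T ⋈[c=a] S))) ⋈[c=e] R) → 2

|E| = 2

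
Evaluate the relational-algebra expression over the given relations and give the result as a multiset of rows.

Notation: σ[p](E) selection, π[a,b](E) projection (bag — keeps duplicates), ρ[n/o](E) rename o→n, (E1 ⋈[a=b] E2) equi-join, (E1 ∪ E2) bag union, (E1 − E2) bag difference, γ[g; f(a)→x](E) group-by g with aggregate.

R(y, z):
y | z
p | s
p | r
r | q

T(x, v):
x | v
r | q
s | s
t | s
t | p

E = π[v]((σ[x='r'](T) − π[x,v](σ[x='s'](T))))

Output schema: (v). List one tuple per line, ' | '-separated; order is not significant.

Subexpression sizes:
  T → 4
  σ[x='r'](T) → 1
  T → 4
  σ[x='s'](T) → 1
  π[x,v](σ[x='s'](T)) → 1
  (σ[x='r'](T) − π[x,v](σ[x='s'](T))) → 1
  π[v]((σ[x='r'](T) − π[x,v](σ[x='s'](T)))) → 1

== RESULT ==
v
q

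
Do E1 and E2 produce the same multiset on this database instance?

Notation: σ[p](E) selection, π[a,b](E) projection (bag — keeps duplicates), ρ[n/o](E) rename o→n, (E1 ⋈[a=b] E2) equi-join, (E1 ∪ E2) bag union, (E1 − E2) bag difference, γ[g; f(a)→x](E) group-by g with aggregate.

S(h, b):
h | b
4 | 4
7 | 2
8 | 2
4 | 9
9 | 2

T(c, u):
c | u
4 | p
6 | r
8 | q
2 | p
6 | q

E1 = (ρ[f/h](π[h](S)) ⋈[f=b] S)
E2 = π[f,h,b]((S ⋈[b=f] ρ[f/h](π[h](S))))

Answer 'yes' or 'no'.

E1 per-node cardinality:
  S → 5
  π[h](S) → 5
  ρ[f/h](π[h](S)) → 5
  S → 5
  (ρ[f/h](π[h](S)) ⋈[f=b] S) → 3
E2 per-node cardinality:
  S → 5
  S → 5
  π[h](S) → 5
  ρ[f/h](π[h](S)) → 5
  (S ⋈[b=f] ρ[f/h](π[h](S))) → 3
  π[f,h,b]((S ⋈[b=f] ρ[f/h](π[h](S)))) → 3

E1 and E2 produce the same multiset:
f | h | b
4 | 4 | 4
4 | 4 | 4
9 | 4 | 9

yes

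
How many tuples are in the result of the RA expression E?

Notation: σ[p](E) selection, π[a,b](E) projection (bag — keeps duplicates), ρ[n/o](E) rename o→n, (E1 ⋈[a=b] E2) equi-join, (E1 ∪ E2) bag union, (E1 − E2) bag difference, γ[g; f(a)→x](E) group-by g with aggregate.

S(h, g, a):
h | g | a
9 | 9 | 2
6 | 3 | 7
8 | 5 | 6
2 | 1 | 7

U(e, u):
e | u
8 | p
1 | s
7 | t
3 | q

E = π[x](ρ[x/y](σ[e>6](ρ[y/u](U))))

Row counts bottom-up:
  U → 4
  ρ[y/u](U) → 4
  σ[e>6](ρ[y/u](U)) → 2
  ρ[x/y](σ[e>6](ρ[y/u](U))) → 2
  π[x](ρ[x/y](σ[e>6](ρ[y/u](U)))) → 2

|E| = 2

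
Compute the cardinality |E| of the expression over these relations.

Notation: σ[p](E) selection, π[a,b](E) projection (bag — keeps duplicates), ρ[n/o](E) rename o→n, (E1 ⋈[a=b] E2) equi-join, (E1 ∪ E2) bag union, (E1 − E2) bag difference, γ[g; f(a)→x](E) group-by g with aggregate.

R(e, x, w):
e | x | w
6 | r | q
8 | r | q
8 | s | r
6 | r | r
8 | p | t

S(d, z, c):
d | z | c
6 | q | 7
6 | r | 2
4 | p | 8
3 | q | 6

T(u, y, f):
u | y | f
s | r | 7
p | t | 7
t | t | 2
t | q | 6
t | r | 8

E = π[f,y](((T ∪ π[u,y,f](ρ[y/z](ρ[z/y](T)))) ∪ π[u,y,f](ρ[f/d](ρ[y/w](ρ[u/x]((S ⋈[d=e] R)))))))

Per-node cardinality:
  T → 5
  T → 5
  ρ[z/y](T) → 5
  ρ[y/z](ρ[z/y](T)) → 5
  π[u,y,f](ρ[y/z](ρ[z/y](T))) → 5
  (T ∪ π[u,y,f](ρ[y/z](ρ[z/y](T)))) → 10
  S → 4
  R → 5
  (S ⋈[d=e] R) → 4
  ρ[u/x]((S ⋈[d=e] R)) → 4
  ρ[y/w](ρ[u/x]((S ⋈[d=e] R))) → 4
  ρ[f/d](ρ[y/w](ρ[u/x]((S ⋈[d=e] R)))) → 4
  π[u,y,f](ρ[f/d](ρ[y/w](ρ[u/x]((S ⋈[d=e] R))))) → 4
  ((T ∪ π[u,y,f](ρ[y/z](ρ[z/y](T)))) ∪ π[u,y,f](ρ[f/d](ρ[y/w](ρ[u/x]((S ⋈[d=e] R)))))) → 14
  π[f,y](((T ∪ π[u,y,f](ρ[y/z](ρ[z/y](T)))) ∪ π[u,y,f](ρ[f/d](ρ[y/w](ρ[u/x]((S ⋈[d=e] R))))))) → 14

|E| = 14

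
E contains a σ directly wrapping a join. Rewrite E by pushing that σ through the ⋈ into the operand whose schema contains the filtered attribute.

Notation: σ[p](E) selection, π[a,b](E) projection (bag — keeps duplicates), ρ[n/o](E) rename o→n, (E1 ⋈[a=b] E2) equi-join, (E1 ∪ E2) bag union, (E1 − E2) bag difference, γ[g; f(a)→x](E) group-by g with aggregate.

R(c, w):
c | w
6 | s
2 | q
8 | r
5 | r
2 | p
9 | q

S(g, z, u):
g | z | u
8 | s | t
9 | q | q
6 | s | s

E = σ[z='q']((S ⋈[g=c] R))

σ filters on z, owned by the left side.
E' = (σ[z='q'](S) ⋈[g=c] R)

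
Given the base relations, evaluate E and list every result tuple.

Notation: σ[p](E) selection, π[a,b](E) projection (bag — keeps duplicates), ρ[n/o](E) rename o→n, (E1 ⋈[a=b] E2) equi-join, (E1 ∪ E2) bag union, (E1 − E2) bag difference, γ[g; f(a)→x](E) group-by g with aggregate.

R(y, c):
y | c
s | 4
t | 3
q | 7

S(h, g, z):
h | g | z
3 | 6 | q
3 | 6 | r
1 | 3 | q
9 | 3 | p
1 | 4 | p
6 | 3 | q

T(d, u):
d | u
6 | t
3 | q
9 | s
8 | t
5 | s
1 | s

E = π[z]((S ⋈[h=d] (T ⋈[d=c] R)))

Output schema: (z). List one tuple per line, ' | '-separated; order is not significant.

Subexpression sizes:
  S → 6
  T → 6
  R → 3
  (T ⋈[d=c] R) → 1
  (S ⋈[h=d] (T ⋈[d=c] R)) → 2
  π[z]((S ⋈[h=d] (T ⋈[d=c] R))) → 2

== RESULT ==
z
q
r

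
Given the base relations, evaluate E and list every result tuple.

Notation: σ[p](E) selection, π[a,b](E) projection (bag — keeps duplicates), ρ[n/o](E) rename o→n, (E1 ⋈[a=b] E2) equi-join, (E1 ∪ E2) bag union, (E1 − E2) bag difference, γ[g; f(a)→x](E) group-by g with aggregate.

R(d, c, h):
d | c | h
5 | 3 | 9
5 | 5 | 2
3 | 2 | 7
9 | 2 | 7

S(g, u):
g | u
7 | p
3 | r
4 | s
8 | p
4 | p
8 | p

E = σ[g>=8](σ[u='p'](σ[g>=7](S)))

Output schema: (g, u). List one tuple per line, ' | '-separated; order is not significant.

Per-node cardinality:
  S → 6
  σ[g>=7](S) → 3
  σ[u='p'](σ[g>=7](S)) → 3
  σ[g>=8](σ[u='p'](σ[g>=7](S))) → 2

== RESULT ==
g | u
8 | p
8 | p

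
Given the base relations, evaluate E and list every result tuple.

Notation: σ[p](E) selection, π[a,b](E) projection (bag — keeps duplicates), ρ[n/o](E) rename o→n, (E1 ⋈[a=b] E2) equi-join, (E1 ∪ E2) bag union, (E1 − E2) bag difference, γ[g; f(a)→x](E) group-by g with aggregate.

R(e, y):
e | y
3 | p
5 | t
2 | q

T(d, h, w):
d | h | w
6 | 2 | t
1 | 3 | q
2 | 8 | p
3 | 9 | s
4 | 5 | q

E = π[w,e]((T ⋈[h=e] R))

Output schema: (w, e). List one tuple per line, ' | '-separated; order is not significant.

Row counts bottom-up:
  T → 5
  R → 3
  (T ⋈[h=e] R) → 3
  π[w,e]((T ⋈[h=e] R)) → 3

== RESULT ==
w | e
q | 3
q | 5
t | 2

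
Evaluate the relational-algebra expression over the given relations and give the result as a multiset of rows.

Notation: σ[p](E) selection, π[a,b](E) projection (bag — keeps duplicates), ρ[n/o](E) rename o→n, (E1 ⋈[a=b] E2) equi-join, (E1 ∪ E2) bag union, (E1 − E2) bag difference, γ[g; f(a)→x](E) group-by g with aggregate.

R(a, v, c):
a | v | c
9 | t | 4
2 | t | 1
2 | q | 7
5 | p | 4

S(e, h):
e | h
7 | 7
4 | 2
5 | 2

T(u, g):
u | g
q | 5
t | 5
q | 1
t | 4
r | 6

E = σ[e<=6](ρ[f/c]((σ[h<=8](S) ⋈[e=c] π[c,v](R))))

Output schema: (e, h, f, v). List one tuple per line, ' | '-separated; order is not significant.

Row counts bottom-up:
  S → 3
  σ[h<=8](S) → 3
  R → 4
  π[c,v](R) → 4
  (σ[h<=8](S) ⋈[e=c] π[c,v](R)) → 3
  ρ[f/c]((σ[h<=8](S) ⋈[e=c] π[c,v](R))) → 3
  σ[e<=6](ρ[f/c]((σ[h<=8](S) ⋈[e=c] π[c,v](R)))) → 2

== RESULT ==
e | h | f | v
4 | 2 | 4 | p
4 | 2 | 4 | t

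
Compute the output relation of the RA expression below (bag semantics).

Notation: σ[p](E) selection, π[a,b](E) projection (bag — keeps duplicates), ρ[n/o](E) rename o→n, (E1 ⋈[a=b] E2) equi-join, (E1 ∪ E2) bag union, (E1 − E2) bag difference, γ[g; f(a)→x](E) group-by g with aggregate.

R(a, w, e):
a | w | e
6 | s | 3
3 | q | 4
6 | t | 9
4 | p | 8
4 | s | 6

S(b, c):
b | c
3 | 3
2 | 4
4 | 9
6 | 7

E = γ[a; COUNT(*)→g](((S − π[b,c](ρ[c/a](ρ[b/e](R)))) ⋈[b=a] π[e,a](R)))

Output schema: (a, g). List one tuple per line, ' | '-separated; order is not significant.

Stepwise |·|:
  S → 4
  R → 5
  ρ[b/e](R) → 5
  ρ[c/a](ρ[b/e](R)) → 5
  π[b,c](ρ[c/a](ρ[b/e](R))) → 5
  (S − π[b,c](ρ[c/a](ρ[b/e](R)))) → 4
  R → 5
  π[e,a](R) → 5
  ((S − π[b,c](ρ[c/a](ρ[b/e](R)))) ⋈[b=a] π[e,a](R)) → 5
  γ[a; COUNT(*)→g](((S − π[b,c](ρ[c/a](ρ[b/e](R)))) ⋈[b=a] π[e,a](R))) → 3

== RESULT ==
a | g
3 | 1
4 | 2
6 | 2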